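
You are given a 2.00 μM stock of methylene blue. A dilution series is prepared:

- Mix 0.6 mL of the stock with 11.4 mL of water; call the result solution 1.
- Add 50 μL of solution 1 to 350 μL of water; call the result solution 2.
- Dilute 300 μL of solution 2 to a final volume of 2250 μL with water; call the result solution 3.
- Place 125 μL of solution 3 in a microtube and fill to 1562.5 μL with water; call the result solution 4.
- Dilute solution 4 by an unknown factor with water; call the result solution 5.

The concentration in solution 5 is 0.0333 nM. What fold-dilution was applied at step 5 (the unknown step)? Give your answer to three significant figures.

4.00-fold

Step 1: 0.6 mL + 11.4 mL = 12 mL total → factor 12/0.6 = 20
Step 2: 50 μL + 350 μL = 400 μL total → factor 400/50 = 8
Step 3: 300 μL brought to 2250 μL → factor 2250/300 = 7.5
Step 4: 125 μL brought to 1562.5 μL → factor 1562.5/125 = 12.5
Step 5: unknown factor x
Product of known-step factors = 15000
Overall factor = 2.00 μM / (0.0333 nM) = 60060
x = 60060 / 15000 = 4.00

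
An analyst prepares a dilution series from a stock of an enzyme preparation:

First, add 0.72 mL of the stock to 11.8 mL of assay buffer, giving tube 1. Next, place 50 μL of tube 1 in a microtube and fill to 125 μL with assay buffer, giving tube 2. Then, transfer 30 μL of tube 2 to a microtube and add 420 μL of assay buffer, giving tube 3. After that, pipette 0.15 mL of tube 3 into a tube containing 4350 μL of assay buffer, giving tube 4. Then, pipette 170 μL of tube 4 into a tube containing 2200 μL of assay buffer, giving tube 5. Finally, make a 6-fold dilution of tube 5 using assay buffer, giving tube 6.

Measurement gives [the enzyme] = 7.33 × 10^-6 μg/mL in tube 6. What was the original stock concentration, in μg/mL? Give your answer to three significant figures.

Step 1: 0.72 mL + 11.8 mL = 12.52 mL total → factor 12.52/0.72 = 17.389
Step 2: 50 μL brought to 125 μL → factor 125/50 = 2.5
Step 3: 30 μL + 420 μL = 450 μL total → factor 450/30 = 15
Step 4: 0.15 mL + 4350 μL = 4.5 mL total → factor 4.5/0.15 = 30
Step 5: 170 μL + 2200 μL = 2370 μL total → factor 2370/170 = 13.941
Step 6: 6-fold → factor 6
Overall dilution factor = 17.389 × 2.5 × 15 × 30 × 13.941 × 6 = 1.6363 × 10^6
Stock = 7.33 × 10^-6 μg/mL × 1.6363 × 10^6 = 12.0 μg/mL

12.0 μg/mL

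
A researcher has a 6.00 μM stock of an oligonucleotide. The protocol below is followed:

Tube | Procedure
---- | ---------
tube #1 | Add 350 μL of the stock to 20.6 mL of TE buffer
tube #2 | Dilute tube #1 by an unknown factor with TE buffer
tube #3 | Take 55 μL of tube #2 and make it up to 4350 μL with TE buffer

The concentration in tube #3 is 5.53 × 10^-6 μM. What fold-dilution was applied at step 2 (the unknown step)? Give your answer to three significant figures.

229-fold

Step 1: 350 μL + 20.6 mL = 20950 μL total → factor 20950/350 = 59.857
Step 2: unknown factor x
Step 3: 55 μL brought to 4350 μL → factor 4350/55 = 79.091
Product of known-step factors = 4734.2
Overall factor = 6.00 μM / (5.53 × 10^-6 μM) = 1.085 × 10^6
x = 1.085 × 10^6 / 4734.2 = 229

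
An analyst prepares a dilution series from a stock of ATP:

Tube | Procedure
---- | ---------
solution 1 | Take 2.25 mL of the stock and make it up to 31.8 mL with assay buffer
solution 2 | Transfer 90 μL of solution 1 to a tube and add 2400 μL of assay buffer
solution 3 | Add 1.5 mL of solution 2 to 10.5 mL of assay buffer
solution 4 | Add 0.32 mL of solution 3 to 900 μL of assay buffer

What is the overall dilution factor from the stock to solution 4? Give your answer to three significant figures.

1.19 × 10^4

Step 1: 2.25 mL brought to 31.8 mL → factor 31.8/2.25 = 14.133
Step 2: 90 μL + 2400 μL = 2490 μL total → factor 2490/90 = 27.667
Step 3: 1.5 mL + 10.5 mL = 12 mL total → factor 12/1.5 = 8
Step 4: 0.32 mL + 900 μL = 1.22 mL total → factor 1.22/0.32 = 3.8125
Overall dilution factor = 14.133 × 27.667 × 8 × 3.8125 = 11926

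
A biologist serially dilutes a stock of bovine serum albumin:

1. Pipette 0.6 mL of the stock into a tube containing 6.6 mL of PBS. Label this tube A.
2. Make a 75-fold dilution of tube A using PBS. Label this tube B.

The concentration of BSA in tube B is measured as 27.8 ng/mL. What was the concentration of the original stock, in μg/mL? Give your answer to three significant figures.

25.0 μg/mL

Step 1: 0.6 mL + 6.6 mL = 7.2 mL total → factor 7.2/0.6 = 12
Step 2: 75-fold → factor 75
Overall dilution factor = 12 × 75 = 900
Stock = 27.8 ng/mL × 900 = 2.502 × 10^4 ng/mL = 25.0 μg/mL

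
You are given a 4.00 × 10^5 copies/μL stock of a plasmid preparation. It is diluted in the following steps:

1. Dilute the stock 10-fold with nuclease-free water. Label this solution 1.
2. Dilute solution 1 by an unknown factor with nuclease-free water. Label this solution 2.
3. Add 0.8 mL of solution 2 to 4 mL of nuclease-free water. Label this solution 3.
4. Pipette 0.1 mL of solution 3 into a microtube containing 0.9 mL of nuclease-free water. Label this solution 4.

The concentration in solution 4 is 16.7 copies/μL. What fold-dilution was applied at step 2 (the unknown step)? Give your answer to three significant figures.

Step 1: 10-fold → factor 10
Step 2: unknown factor x
Step 3: 0.8 mL + 4 mL = 4.8 mL total → factor 4.8/0.8 = 6
Step 4: 0.1 mL + 0.9 mL = 1 mL total → factor 1/0.1 = 10
Product of known-step factors = 600
Overall factor = 4.00 × 10^5 copies/μL / (16.7 copies/μL) = 23952
x = 23952 / 600 = 39.9

39.9-fold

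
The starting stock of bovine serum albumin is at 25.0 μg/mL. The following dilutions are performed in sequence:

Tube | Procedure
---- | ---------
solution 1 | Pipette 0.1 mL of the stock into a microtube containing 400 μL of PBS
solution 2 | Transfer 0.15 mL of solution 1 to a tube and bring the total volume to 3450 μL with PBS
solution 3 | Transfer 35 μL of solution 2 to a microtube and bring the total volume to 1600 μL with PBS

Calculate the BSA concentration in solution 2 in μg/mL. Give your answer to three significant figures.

0.217 μg/mL

Step 1: 0.1 mL + 400 μL = 0.5 mL total → factor 0.5/0.1 = 5
Step 2: 0.15 mL brought to 3450 μL → factor 3.45/0.15 = 23
Dilution factor through solution 2 = 5 × 23 = 115
[solution 2] = 25.0 μg/mL / 115 = 0.217 μg/mL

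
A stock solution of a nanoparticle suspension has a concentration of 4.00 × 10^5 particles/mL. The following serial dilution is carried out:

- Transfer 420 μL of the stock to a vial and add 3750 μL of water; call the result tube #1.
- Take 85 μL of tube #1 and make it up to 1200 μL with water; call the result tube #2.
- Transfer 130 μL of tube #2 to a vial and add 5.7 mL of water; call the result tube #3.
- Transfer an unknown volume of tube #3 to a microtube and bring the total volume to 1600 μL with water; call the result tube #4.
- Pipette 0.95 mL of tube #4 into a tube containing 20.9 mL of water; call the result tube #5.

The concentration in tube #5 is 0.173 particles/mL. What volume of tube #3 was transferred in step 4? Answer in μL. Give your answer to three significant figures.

100 μL

Step 1: 420 μL + 3750 μL = 4170 μL total → factor 4170/420 = 9.9286
Step 2: 85 μL brought to 1200 μL → factor 1200/85 = 14.118
Step 3: 130 μL + 5.7 mL = 5830 μL total → factor 5830/130 = 44.846
Step 4: v brought to 1600 μL → factor = 1600 μL/v
Step 5: 0.95 mL + 20.9 mL = 21.85 mL total → factor 21.85/0.95 = 23
Product of known-step factors = 1.4458 × 10^5
Overall factor = 4.00 × 10^5 particles/mL / (0.173 particles/mL) = 2.3121 × 10^6
Step-4 factor = 2.3121 × 10^6 / 1.4458 × 10^5 = 15.992
v = 1600 μL / 15.992 = 100 μL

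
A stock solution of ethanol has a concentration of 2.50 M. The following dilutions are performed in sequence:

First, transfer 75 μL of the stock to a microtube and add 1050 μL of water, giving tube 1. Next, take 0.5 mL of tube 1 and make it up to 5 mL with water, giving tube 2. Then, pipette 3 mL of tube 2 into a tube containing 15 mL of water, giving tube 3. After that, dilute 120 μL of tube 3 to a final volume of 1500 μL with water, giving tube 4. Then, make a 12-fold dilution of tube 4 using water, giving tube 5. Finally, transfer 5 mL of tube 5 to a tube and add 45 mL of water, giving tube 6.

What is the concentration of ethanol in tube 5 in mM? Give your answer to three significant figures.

0.0185 mM

Step 1: 75 μL + 1050 μL = 1125 μL total → factor 1125/75 = 15
Step 2: 0.5 mL brought to 5 mL → factor 5/0.5 = 10
Step 3: 3 mL + 15 mL = 18 mL total → factor 18/3 = 6
Step 4: 120 μL brought to 1500 μL → factor 1500/120 = 12.5
Step 5: 12-fold → factor 12
Dilution factor through tube 5 = 15 × 10 × 6 × 12.5 × 12 = 1.35 × 10^5
[tube 5] = 2.50 M / 1.35 × 10^5 = 1.852 × 10^-5 M = 0.0185 mM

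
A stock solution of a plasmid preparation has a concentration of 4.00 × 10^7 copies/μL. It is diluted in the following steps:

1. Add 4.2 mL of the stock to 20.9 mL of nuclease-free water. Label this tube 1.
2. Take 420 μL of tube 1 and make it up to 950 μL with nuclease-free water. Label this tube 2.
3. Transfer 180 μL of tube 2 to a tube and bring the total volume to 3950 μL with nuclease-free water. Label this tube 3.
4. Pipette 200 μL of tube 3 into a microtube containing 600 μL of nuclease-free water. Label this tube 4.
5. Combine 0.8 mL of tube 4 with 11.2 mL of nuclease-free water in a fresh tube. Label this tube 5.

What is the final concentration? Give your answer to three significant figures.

2.25 × 10^3 copies/μL

Step 1: 4.2 mL + 20.9 mL = 25.1 mL total → factor 25.1/4.2 = 5.9762
Step 2: 420 μL brought to 950 μL → factor 950/420 = 2.2619
Step 3: 180 μL brought to 3950 μL → factor 3950/180 = 21.944
Step 4: 200 μL + 600 μL = 800 μL total → factor 800/200 = 4
Step 5: 0.8 mL + 11.2 mL = 12 mL total → factor 12/0.8 = 15
Overall dilution factor = 5.9762 × 2.2619 × 21.944 × 4 × 15 = 17798
Final = 4.00 × 10^7 copies/μL / 17798 = 2.25 × 10^3 copies/μL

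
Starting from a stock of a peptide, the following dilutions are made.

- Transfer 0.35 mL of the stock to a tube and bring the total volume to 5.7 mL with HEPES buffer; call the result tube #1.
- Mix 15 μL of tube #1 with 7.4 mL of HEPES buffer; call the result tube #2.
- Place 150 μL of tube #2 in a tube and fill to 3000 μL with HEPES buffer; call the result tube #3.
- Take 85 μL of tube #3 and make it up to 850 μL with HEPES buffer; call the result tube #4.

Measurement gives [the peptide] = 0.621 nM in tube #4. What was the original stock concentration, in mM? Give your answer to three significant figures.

Step 1: 0.35 mL brought to 5.7 mL → factor 5.7/0.35 = 16.286
Step 2: 15 μL + 7.4 mL = 7415 μL total → factor 7415/15 = 494.33
Step 3: 150 μL brought to 3000 μL → factor 3000/150 = 20
Step 4: 85 μL brought to 850 μL → factor 850/85 = 10
Overall dilution factor = 16.286 × 494.33 × 20 × 10 = 1.6101 × 10^6
Stock = 0.621 nM × 1.6101 × 10^6 = 9.999 × 10^5 nM = 1.00 mM

1.00 mM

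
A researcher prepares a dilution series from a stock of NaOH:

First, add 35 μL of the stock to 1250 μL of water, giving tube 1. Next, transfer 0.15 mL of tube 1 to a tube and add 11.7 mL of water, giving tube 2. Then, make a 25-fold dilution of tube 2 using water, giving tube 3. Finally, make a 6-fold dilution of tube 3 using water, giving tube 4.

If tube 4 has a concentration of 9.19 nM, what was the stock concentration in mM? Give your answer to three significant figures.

Step 1: 35 μL + 1250 μL = 1285 μL total → factor 1285/35 = 36.714
Step 2: 0.15 mL + 11.7 mL = 11.85 mL total → factor 11.85/0.15 = 79
Step 3: 25-fold → factor 25
Step 4: 6-fold → factor 6
Overall dilution factor = 36.714 × 79 × 25 × 6 = 4.3506 × 10^5
Stock = 9.19 nM × 4.3506 × 10^5 = 3.998 × 10^6 nM = 4.00 mM

4.00 mM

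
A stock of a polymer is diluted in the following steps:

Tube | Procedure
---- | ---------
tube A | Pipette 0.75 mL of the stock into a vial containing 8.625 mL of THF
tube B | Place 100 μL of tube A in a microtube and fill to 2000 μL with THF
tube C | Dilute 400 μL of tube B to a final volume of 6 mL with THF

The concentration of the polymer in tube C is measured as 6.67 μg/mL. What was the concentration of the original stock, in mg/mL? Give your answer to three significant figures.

25.0 mg/mL

Step 1: 0.75 mL + 8.625 mL = 9.375 mL total → factor 9.375/0.75 = 12.5
Step 2: 100 μL brought to 2000 μL → factor 2000/100 = 20
Step 3: 400 μL brought to 6 mL → factor 6000/400 = 15
Overall dilution factor = 12.5 × 20 × 15 = 3750
Stock = 6.67 μg/mL × 3750 = 2.501 × 10^4 μg/mL = 25.0 mg/mL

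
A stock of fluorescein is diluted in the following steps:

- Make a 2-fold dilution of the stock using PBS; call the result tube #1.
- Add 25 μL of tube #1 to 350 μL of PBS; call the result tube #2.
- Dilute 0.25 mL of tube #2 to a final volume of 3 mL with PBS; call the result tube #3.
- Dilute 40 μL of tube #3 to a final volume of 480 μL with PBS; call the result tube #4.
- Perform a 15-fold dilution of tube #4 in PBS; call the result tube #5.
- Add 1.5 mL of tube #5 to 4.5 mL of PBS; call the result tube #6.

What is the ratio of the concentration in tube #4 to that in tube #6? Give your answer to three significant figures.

60.0

Step 1: 2-fold → factor 2
Step 2: 25 μL + 350 μL = 375 μL total → factor 375/25 = 15
Step 3: 0.25 mL brought to 3 mL → factor 3/0.25 = 12
Step 4: 40 μL brought to 480 μL → factor 480/40 = 12
Step 5: 15-fold → factor 15
Step 6: 1.5 mL + 4.5 mL = 6 mL total → factor 6/1.5 = 4
Dilution factor to tube #4 = 4320; to tube #6 = 2.592 × 10^5
[tube #4]/[tube #6] = (factor to tube #6)/(factor to tube #4) = 2.592 × 10^5/4320 = 60.0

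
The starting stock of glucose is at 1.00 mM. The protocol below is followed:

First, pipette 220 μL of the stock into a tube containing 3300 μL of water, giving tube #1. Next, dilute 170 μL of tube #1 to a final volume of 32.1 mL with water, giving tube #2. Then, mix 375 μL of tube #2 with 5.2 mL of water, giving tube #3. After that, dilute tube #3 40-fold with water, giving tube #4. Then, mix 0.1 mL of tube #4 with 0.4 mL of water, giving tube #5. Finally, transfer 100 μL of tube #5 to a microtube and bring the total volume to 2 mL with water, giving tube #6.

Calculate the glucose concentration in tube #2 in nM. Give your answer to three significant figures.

331 nM

Step 1: 220 μL + 3300 μL = 3520 μL total → factor 3520/220 = 16
Step 2: 170 μL brought to 32.1 mL → factor 32100/170 = 188.82
Dilution factor through tube #2 = 16 × 188.82 = 3021.2
[tube #2] = 1.00 mM / 3021.2 = 0.0003310 mM = 331 nM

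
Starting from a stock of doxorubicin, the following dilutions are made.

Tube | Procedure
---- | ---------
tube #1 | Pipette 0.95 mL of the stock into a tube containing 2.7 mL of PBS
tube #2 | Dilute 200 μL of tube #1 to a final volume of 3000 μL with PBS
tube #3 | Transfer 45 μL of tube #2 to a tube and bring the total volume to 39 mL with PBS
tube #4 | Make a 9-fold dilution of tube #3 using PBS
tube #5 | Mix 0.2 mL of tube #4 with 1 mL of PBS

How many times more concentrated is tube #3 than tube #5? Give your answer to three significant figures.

Step 1: 0.95 mL + 2.7 mL = 3.65 mL total → factor 3.65/0.95 = 3.8421
Step 2: 200 μL brought to 3000 μL → factor 3000/200 = 15
Step 3: 45 μL brought to 39 mL → factor 39000/45 = 866.67
Step 4: 9-fold → factor 9
Step 5: 0.2 mL + 1 mL = 1.2 mL total → factor 1.2/0.2 = 6
Dilution factor to tube #3 = 49947; to tube #5 = 2.6972 × 10^6
[tube #3]/[tube #5] = (factor to tube #5)/(factor to tube #3) = 2.6972 × 10^6/49947 = 54.0

54.0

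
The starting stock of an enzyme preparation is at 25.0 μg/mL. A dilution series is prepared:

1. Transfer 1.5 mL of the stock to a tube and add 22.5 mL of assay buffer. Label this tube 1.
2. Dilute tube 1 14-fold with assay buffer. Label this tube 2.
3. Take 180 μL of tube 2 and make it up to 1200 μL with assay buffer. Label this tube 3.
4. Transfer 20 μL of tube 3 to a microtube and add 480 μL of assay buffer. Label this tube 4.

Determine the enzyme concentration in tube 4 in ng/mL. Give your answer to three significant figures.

Step 1: 1.5 mL + 22.5 mL = 24 mL total → factor 24/1.5 = 16
Step 2: 14-fold → factor 14
Step 3: 180 μL brought to 1200 μL → factor 1200/180 = 6.6667
Step 4: 20 μL + 480 μL = 500 μL total → factor 500/20 = 25
Overall dilution factor = 16 × 14 × 6.6667 × 25 = 37333
Final = 25.0 μg/mL / 37333 = 0.0006696 μg/mL = 0.670 ng/mL

0.670 ng/mL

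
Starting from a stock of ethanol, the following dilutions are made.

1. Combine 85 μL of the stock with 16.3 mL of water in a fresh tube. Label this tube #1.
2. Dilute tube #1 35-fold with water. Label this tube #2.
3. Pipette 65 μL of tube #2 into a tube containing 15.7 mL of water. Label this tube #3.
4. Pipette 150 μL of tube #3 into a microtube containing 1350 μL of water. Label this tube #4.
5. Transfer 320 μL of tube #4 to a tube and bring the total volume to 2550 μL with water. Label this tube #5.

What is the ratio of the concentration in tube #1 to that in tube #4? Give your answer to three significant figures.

Step 1: 85 μL + 16.3 mL = 16385 μL total → factor 16385/85 = 192.76
Step 2: 35-fold → factor 35
Step 3: 65 μL + 15.7 mL = 15765 μL total → factor 15765/65 = 242.54
Step 4: 150 μL + 1350 μL = 1500 μL total → factor 1500/150 = 10
Dilution factor to tube #1 = 192.76; to tube #4 = 1.6363 × 10^7
[tube #1]/[tube #4] = (factor to tube #4)/(factor to tube #1) = 1.6363 × 10^7/192.76 = 8.49 × 10^4

8.49 × 10^4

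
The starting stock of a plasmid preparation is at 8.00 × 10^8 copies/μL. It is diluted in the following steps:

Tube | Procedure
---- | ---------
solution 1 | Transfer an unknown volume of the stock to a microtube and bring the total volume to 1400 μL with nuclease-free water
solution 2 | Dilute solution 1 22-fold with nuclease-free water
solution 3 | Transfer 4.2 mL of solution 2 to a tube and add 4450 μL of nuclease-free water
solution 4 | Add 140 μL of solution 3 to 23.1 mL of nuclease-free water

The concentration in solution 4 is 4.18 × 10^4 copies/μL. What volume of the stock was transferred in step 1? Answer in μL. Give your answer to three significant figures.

Step 1: v brought to 1400 μL → factor = 1400 μL/v
Step 2: 22-fold → factor 22
Step 3: 4.2 mL + 4450 μL = 8.65 mL total → factor 8.65/4.2 = 2.0595
Step 4: 140 μL + 23.1 mL = 23240 μL total → factor 23240/140 = 166
Product of known-step factors = 7521.4
Overall factor = 8.00 × 10^8 copies/μL / (4.18 × 10^4 copies/μL) = 19139
Step-1 factor = 19139 / 7521.4 = 2.5446
v = 1400 μL / 2.5446 = 550 μL

550 μL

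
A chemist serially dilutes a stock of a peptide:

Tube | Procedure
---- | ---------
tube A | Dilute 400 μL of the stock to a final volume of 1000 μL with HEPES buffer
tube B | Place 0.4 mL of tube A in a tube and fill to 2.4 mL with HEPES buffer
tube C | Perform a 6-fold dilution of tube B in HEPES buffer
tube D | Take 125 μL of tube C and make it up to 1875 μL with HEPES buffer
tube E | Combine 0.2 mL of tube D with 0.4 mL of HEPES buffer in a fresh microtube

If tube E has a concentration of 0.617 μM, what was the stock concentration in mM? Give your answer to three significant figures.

Step 1: 400 μL brought to 1000 μL → factor 1000/400 = 2.5
Step 2: 0.4 mL brought to 2.4 mL → factor 2.4/0.4 = 6
Step 3: 6-fold → factor 6
Step 4: 125 μL brought to 1875 μL → factor 1875/125 = 15
Step 5: 0.2 mL + 0.4 mL = 0.6 mL total → factor 0.6/0.2 = 3
Overall dilution factor = 2.5 × 6 × 6 × 15 × 3 = 4050
Stock = 0.617 μM × 4050 = 2499 μM = 2.50 mM

2.50 mM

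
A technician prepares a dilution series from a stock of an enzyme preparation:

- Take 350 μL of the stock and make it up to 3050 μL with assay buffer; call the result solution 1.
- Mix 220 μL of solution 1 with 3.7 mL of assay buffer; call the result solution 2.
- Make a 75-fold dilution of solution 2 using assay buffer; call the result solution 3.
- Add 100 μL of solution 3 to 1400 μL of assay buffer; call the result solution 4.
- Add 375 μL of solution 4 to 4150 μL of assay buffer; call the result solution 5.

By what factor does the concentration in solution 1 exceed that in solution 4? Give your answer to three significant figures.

2.00 × 10^4

Step 1: 350 μL brought to 3050 μL → factor 3050/350 = 8.7143
Step 2: 220 μL + 3.7 mL = 3920 μL total → factor 3920/220 = 17.818
Step 3: 75-fold → factor 75
Step 4: 100 μL + 1400 μL = 1500 μL total → factor 1500/100 = 15
Dilution factor to solution 1 = 8.7143; to solution 4 = 1.7468 × 10^5
[solution 1]/[solution 4] = (factor to solution 4)/(factor to solution 1) = 1.7468 × 10^5/8.7143 = 2.00 × 10^4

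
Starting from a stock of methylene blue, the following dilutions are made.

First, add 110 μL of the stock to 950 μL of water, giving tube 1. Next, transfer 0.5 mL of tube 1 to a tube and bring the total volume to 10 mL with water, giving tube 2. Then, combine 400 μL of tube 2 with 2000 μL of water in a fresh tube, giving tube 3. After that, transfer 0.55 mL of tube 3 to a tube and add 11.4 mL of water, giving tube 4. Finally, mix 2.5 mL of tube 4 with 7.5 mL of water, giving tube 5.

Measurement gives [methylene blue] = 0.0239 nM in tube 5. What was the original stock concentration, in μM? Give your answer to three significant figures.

Step 1: 110 μL + 950 μL = 1060 μL total → factor 1060/110 = 9.6364
Step 2: 0.5 mL brought to 10 mL → factor 10/0.5 = 20
Step 3: 400 μL + 2000 μL = 2400 μL total → factor 2400/400 = 6
Step 4: 0.55 mL + 11.4 mL = 11.95 mL total → factor 11.95/0.55 = 21.727
Step 5: 2.5 mL + 7.5 mL = 10 mL total → factor 10/2.5 = 4
Overall dilution factor = 9.6364 × 20 × 6 × 21.727 × 4 = 1.005 × 10^5
Stock = 0.0239 nM × 1.005 × 10^5 = 2402 nM = 2.40 μM

2.40 μM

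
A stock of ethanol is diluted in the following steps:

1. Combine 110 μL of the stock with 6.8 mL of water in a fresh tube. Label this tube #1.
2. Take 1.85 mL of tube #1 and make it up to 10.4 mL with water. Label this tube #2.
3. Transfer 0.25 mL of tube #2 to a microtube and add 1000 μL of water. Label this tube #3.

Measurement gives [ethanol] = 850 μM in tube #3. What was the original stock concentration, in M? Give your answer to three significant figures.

Step 1: 110 μL + 6.8 mL = 6910 μL total → factor 6910/110 = 62.818
Step 2: 1.85 mL brought to 10.4 mL → factor 10.4/1.85 = 5.6216
Step 3: 0.25 mL + 1000 μL = 1.25 mL total → factor 1.25/0.25 = 5
Overall dilution factor = 62.818 × 5.6216 × 5 = 1765.7
Stock = 850 μM × 1765.7 = 1.501 × 10^6 μM = 1.50 M

1.50 M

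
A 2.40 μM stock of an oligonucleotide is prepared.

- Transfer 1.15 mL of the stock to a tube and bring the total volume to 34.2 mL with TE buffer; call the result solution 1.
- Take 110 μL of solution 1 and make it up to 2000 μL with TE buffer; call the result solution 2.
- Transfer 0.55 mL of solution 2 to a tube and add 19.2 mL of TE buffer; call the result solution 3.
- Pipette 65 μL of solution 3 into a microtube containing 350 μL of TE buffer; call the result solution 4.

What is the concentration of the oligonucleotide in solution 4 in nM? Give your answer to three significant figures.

Step 1: 1.15 mL brought to 34.2 mL → factor 34.2/1.15 = 29.739
Step 2: 110 μL brought to 2000 μL → factor 2000/110 = 18.182
Step 3: 0.55 mL + 19.2 mL = 19.75 mL total → factor 19.75/0.55 = 35.909
Step 4: 65 μL + 350 μL = 415 μL total → factor 415/65 = 6.3846
Overall dilution factor = 29.739 × 18.182 × 35.909 × 6.3846 = 1.2397 × 10^5
Final = 2.40 μM / 1.2397 × 10^5 = 1.936 × 10^-5 μM = 0.0194 nM

0.0194 nM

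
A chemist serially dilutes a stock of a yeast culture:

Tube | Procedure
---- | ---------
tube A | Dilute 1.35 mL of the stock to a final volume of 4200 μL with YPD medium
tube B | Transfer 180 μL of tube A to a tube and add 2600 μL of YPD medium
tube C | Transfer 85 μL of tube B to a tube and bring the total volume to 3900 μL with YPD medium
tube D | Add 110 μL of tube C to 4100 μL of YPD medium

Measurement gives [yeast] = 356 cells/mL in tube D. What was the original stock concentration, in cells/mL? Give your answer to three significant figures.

Step 1: 1.35 mL brought to 4200 μL → factor 4.2/1.35 = 3.1111
Step 2: 180 μL + 2600 μL = 2780 μL total → factor 2780/180 = 15.444
Step 3: 85 μL brought to 3900 μL → factor 3900/85 = 45.882
Step 4: 110 μL + 4100 μL = 4210 μL total → factor 4210/110 = 38.273
Overall dilution factor = 3.1111 × 15.444 × 45.882 × 38.273 = 84377
Stock = 356 cells/mL × 84377 = 3.00 × 10^7 cells/mL

3.00 × 10^7 cells/mL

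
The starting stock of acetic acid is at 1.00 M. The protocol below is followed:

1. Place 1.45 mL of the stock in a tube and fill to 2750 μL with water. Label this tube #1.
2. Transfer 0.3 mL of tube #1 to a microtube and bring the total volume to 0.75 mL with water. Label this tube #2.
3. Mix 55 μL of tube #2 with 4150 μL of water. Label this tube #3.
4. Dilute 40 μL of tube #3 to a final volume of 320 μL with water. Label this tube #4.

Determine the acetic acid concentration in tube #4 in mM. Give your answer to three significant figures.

0.345 mM

Step 1: 1.45 mL brought to 2750 μL → factor 2.75/1.45 = 1.8966
Step 2: 0.3 mL brought to 0.75 mL → factor 0.75/0.3 = 2.5
Step 3: 55 μL + 4150 μL = 4205 μL total → factor 4205/55 = 76.455
Step 4: 40 μL brought to 320 μL → factor 320/40 = 8
Overall dilution factor = 1.8966 × 2.5 × 76.455 × 8 = 2900
Final = 1.00 M / 2900 = 0.0003448 M = 0.345 mM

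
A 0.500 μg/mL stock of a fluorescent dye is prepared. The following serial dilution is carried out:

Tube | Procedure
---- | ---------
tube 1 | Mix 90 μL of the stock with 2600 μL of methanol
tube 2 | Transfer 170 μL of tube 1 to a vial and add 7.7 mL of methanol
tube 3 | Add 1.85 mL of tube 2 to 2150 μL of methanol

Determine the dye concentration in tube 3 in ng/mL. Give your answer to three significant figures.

Step 1: 90 μL + 2600 μL = 2690 μL total → factor 2690/90 = 29.889
Step 2: 170 μL + 7.7 mL = 7870 μL total → factor 7870/170 = 46.294
Step 3: 1.85 mL + 2150 μL = 4 mL total → factor 4/1.85 = 2.1622
Overall dilution factor = 29.889 × 46.294 × 2.1622 = 2991.7
Final = 0.500 μg/mL / 2991.7 = 0.0001671 μg/mL = 0.167 ng/mL

0.167 ng/mL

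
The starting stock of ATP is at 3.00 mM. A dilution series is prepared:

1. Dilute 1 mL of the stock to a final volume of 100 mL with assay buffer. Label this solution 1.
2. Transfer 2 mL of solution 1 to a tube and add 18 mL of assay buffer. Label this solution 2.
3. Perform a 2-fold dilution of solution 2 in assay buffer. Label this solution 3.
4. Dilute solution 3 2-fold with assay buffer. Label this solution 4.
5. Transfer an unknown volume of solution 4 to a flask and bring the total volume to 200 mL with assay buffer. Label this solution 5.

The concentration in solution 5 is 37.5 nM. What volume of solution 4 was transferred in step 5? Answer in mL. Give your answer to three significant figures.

10.0 mL

Step 1: 1 mL brought to 100 mL → factor 100/1 = 100
Step 2: 2 mL + 18 mL = 20 mL total → factor 20/2 = 10
Step 3: 2-fold → factor 2
Step 4: 2-fold → factor 2
Step 5: v brought to 200 mL → factor = 200 mL/v
Product of known-step factors = 4000
Overall factor = 3.00 mM / (37.5 nM) = 80000
Step-5 factor = 80000 / 4000 = 20
v = 200 mL / 20 = 10.0 mL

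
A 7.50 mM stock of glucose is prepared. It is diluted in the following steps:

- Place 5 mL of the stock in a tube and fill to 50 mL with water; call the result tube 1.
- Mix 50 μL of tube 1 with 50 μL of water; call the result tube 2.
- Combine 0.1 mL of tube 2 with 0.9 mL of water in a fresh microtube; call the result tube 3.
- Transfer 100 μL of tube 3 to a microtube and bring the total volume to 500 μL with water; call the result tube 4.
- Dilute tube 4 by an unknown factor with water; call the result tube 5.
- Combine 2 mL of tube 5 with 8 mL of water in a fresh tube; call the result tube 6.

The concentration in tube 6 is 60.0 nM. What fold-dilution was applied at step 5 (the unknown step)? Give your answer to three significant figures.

Step 1: 5 mL brought to 50 mL → factor 50/5 = 10
Step 2: 50 μL + 50 μL = 100 μL total → factor 100/50 = 2
Step 3: 0.1 mL + 0.9 mL = 1 mL total → factor 1/0.1 = 10
Step 4: 100 μL brought to 500 μL → factor 500/100 = 5
Step 5: unknown factor x
Step 6: 2 mL + 8 mL = 10 mL total → factor 10/2 = 5
Product of known-step factors = 5000
Overall factor = 7.50 mM / (60.0 nM) = 1.25 × 10^5
x = 1.25 × 10^5 / 5000 = 25.0

25.0-fold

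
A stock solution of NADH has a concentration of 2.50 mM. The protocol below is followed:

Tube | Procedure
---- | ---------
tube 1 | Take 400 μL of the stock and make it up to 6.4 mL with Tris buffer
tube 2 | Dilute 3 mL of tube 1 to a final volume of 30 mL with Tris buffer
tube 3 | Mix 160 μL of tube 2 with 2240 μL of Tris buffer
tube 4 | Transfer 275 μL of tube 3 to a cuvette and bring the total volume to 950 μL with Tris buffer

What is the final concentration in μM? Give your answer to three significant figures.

0.302 μM

Step 1: 400 μL brought to 6.4 mL → factor 6400/400 = 16
Step 2: 3 mL brought to 30 mL → factor 30/3 = 10
Step 3: 160 μL + 2240 μL = 2400 μL total → factor 2400/160 = 15
Step 4: 275 μL brought to 950 μL → factor 950/275 = 3.4545
Overall dilution factor = 16 × 10 × 15 × 3.4545 = 8290.9
Final = 2.50 mM / 8290.9 = 0.0003015 mM = 0.302 μM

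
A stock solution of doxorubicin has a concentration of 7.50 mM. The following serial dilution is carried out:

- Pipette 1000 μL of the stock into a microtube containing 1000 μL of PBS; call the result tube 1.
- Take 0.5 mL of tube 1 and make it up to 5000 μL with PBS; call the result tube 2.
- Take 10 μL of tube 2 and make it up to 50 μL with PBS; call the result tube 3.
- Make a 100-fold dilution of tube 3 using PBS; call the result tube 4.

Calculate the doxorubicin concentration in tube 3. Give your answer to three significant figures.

Step 1: 1000 μL + 1000 μL = 2000 μL total → factor 2000/1000 = 2
Step 2: 0.5 mL brought to 5000 μL → factor 5/0.5 = 10
Step 3: 10 μL brought to 50 μL → factor 50/10 = 5
Dilution factor through tube 3 = 2 × 10 × 5 = 100
[tube 3] = 7.50 mM / 100 = 0.0750 mM

0.0750 mM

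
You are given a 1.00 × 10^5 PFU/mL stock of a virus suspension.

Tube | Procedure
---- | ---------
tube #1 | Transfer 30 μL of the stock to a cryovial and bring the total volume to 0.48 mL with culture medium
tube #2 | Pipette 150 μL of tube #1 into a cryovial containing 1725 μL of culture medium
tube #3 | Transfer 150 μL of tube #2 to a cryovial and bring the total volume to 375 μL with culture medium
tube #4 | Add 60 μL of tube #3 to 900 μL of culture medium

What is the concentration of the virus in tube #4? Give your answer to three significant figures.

Step 1: 30 μL brought to 0.48 mL → factor 480/30 = 16
Step 2: 150 μL + 1725 μL = 1875 μL total → factor 1875/150 = 12.5
Step 3: 150 μL brought to 375 μL → factor 375/150 = 2.5
Step 4: 60 μL + 900 μL = 960 μL total → factor 960/60 = 16
Overall dilution factor = 16 × 12.5 × 2.5 × 16 = 8000
Final = 1.00 × 10^5 PFU/mL / 8000 = 12.5 PFU/mL

12.5 PFU/mL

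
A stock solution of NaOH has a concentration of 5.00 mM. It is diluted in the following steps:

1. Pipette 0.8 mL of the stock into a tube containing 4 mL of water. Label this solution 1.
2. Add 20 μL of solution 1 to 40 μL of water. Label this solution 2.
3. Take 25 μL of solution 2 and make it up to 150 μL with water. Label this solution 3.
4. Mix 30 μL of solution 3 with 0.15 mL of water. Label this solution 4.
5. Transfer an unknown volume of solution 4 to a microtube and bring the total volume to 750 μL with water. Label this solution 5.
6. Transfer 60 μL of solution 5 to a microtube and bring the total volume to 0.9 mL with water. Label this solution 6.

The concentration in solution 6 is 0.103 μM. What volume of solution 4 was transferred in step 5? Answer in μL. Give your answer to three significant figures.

Step 1: 0.8 mL + 4 mL = 4.8 mL total → factor 4.8/0.8 = 6
Step 2: 20 μL + 40 μL = 60 μL total → factor 60/20 = 3
Step 3: 25 μL brought to 150 μL → factor 150/25 = 6
Step 4: 30 μL + 0.15 mL = 180 μL total → factor 180/30 = 6
Step 5: v brought to 750 μL → factor = 750 μL/v
Step 6: 60 μL brought to 0.9 mL → factor 900/60 = 15
Product of known-step factors = 9720
Overall factor = 5.00 mM / (0.103 μM) = 48544
Step-5 factor = 48544 / 9720 = 4.9942
v = 750 μL / 4.9942 = 150 μL

150 μL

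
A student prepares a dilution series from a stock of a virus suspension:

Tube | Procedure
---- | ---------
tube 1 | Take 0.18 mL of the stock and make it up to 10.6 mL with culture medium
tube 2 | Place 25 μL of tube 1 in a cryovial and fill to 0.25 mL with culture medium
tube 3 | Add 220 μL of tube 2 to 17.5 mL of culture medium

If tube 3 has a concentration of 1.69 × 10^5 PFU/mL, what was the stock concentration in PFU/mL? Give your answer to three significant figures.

Step 1: 0.18 mL brought to 10.6 mL → factor 10.6/0.18 = 58.889
Step 2: 25 μL brought to 0.25 mL → factor 250/25 = 10
Step 3: 220 μL + 17.5 mL = 17720 μL total → factor 17720/220 = 80.545
Overall dilution factor = 58.889 × 10 × 80.545 = 47432
Stock = 1.69 × 10^5 PFU/mL × 47432 = 8.02 × 10^9 PFU/mL

8.02 × 10^9 PFU/mL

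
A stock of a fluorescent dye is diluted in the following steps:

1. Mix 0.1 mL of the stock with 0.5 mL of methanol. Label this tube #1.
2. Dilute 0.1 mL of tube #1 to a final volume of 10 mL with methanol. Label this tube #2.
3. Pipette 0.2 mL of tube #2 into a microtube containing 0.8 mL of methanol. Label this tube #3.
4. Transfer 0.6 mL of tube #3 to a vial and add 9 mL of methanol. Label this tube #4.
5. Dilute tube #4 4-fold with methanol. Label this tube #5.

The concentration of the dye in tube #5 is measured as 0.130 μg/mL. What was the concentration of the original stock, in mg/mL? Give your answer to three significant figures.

Step 1: 0.1 mL + 0.5 mL = 0.6 mL total → factor 0.6/0.1 = 6
Step 2: 0.1 mL brought to 10 mL → factor 10/0.1 = 100
Step 3: 0.2 mL + 0.8 mL = 1 mL total → factor 1/0.2 = 5
Step 4: 0.6 mL + 9 mL = 9.6 mL total → factor 9.6/0.6 = 16
Step 5: 4-fold → factor 4
Overall dilution factor = 6 × 100 × 5 × 16 × 4 = 1.92 × 10^5
Stock = 0.130 μg/mL × 1.92 × 10^5 = 2.496 × 10^4 μg/mL = 25.0 mg/mL

25.0 mg/mL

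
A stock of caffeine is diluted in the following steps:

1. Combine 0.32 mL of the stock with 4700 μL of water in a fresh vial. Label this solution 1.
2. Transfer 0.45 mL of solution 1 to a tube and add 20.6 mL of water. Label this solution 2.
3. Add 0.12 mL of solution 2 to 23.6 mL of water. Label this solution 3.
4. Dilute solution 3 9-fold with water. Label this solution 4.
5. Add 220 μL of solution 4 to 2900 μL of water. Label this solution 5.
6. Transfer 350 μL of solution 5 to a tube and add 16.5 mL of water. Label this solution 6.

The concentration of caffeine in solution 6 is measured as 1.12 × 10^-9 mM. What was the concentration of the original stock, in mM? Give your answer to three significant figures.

Step 1: 0.32 mL + 4700 μL = 5.02 mL total → factor 5.02/0.32 = 15.688
Step 2: 0.45 mL + 20.6 mL = 21.05 mL total → factor 21.05/0.45 = 46.778
Step 3: 0.12 mL + 23.6 mL = 23.72 mL total → factor 23.72/0.12 = 197.67
Step 4: 9-fold → factor 9
Step 5: 220 μL + 2900 μL = 3120 μL total → factor 3120/220 = 14.182
Step 6: 350 μL + 16.5 mL = 16850 μL total → factor 16850/350 = 48.143
Overall dilution factor = 15.688 × 46.778 × 197.67 × 9 × 14.182 × 48.143 = 8.9132 × 10^8
Stock = 1.12 × 10^-9 mM × 8.9132 × 10^8 = 0.998 mM

0.998 mM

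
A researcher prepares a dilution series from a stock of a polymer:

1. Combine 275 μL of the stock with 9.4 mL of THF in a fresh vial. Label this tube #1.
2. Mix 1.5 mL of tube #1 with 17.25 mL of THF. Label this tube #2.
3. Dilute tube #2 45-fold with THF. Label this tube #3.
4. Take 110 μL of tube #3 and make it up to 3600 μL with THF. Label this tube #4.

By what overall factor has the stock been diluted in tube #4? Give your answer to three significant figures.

Step 1: 275 μL + 9.4 mL = 9675 μL total → factor 9675/275 = 35.182
Step 2: 1.5 mL + 17.25 mL = 18.75 mL total → factor 18.75/1.5 = 12.5
Step 3: 45-fold → factor 45
Step 4: 110 μL brought to 3600 μL → factor 3600/110 = 32.727
Overall dilution factor = 35.182 × 12.5 × 45 × 32.727 = 6.4767 × 10^5

6.48 × 10^5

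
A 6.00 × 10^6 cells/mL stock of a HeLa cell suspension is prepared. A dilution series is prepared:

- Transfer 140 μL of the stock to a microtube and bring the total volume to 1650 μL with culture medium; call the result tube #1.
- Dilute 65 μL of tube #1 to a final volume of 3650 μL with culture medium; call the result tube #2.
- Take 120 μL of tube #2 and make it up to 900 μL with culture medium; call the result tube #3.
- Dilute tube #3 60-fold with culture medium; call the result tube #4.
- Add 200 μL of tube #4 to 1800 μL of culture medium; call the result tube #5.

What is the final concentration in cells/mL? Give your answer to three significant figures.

Step 1: 140 μL brought to 1650 μL → factor 1650/140 = 11.786
Step 2: 65 μL brought to 3650 μL → factor 3650/65 = 56.154
Step 3: 120 μL brought to 900 μL → factor 900/120 = 7.5
Step 4: 60-fold → factor 60
Step 5: 200 μL + 1800 μL = 2000 μL total → factor 2000/200 = 10
Overall dilution factor = 11.786 × 56.154 × 7.5 × 60 × 10 = 2.9782 × 10^6
Final = 6.00 × 10^6 cells/mL / 2.9782 × 10^6 = 2.01 cells/mL

2.01 cells/mL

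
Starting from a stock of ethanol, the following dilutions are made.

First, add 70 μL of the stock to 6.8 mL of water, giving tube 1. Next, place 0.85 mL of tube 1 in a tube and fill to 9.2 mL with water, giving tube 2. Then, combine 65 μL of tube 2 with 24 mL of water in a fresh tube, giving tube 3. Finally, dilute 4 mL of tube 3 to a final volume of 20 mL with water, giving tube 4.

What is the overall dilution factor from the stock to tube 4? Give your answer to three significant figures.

Step 1: 70 μL + 6.8 mL = 6870 μL total → factor 6870/70 = 98.143
Step 2: 0.85 mL brought to 9.2 mL → factor 9.2/0.85 = 10.824
Step 3: 65 μL + 24 mL = 24065 μL total → factor 24065/65 = 370.23
Step 4: 4 mL brought to 20 mL → factor 20/4 = 5
Overall dilution factor = 98.143 × 10.824 × 370.23 × 5 = 1.9664 × 10^6

1.97 × 10^6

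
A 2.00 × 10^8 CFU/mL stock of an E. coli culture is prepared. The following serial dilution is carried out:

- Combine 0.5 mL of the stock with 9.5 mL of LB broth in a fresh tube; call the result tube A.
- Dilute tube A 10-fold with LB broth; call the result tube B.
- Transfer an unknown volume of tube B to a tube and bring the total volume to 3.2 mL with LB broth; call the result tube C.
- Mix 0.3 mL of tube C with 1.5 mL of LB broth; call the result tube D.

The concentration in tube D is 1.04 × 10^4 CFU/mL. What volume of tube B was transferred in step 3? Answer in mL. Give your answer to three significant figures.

Step 1: 0.5 mL + 9.5 mL = 10 mL total → factor 10/0.5 = 20
Step 2: 10-fold → factor 10
Step 3: v brought to 3.2 mL → factor = 3.2 mL/v
Step 4: 0.3 mL + 1.5 mL = 1.8 mL total → factor 1.8/0.3 = 6
Product of known-step factors = 1200
Overall factor = 2.00 × 10^8 CFU/mL / (1.04 × 10^4 CFU/mL) = 19231
Step-3 factor = 19231 / 1200 = 16.026
v = 3.2 mL / 16.026 = 0.200 mL

0.200 mL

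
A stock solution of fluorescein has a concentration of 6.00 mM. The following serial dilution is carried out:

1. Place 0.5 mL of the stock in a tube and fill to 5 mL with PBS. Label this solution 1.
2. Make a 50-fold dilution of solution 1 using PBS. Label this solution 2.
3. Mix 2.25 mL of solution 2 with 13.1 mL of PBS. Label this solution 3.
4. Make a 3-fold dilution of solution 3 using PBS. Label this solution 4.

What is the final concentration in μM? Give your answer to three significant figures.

Step 1: 0.5 mL brought to 5 mL → factor 5/0.5 = 10
Step 2: 50-fold → factor 50
Step 3: 2.25 mL + 13.1 mL = 15.35 mL total → factor 15.35/2.25 = 6.8222
Step 4: 3-fold → factor 3
Overall dilution factor = 10 × 50 × 6.8222 × 3 = 10233
Final = 6.00 mM / 10233 = 0.0005863 mM = 0.586 μM

0.586 μM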